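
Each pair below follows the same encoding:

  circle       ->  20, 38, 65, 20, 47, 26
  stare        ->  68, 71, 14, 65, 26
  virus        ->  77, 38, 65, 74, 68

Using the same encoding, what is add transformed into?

14, 23, 23

c(#3)→20 and i(#9)→38: differences scale by 3, so n = 3·pos + 11. With a=1..z=26, the number is 3·pos + 11.
Applying it to add: a=1→14, d=4→23, d=4→23.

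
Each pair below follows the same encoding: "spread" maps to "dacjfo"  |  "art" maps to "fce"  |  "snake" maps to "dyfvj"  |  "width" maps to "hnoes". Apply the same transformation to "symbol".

Two shifts are in play — +5 for a/e/i/o/u, +11 for every other letter.
Applying it to symbol: s(cons)+11=d, y(cons)+11=j, m(cons)+11=x, b(cons)+11=m, o(vowel)+5=t, l(cons)+11=w.

djxmtw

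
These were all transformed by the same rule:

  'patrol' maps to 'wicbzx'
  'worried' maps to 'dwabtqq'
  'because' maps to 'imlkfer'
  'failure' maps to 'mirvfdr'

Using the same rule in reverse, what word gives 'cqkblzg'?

vibrant

Each letter shifts forward by (position + 7), i.e. 7, 8, 9, … — the shift grows by one for each successive letter.
Reversing it on cqkblzg: c−7=v, q−8=i, k−9=b, b−10=r, l−11=a, z−12=n, g−13=t.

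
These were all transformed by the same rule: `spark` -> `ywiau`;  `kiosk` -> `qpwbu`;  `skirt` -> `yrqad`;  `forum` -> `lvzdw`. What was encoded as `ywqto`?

spike

The shift increases by 1 at each position, starting from +6: 6, 7, 8, ….
Reversing it on ywqto: y−6=s, w−7=p, q−8=i, t−9=k, o−10=e.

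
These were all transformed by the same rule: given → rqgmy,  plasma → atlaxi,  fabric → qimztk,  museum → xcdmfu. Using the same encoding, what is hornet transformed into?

swcvpb

Shifts by position in given: pos 0: g→r (+11), pos 1: i→q (+8), pos 2: v→g (+11), pos 3: e→m (+8) — repeating every 2. A repeating key of period 2 is used — shifts +11, +8 over and over.
For hornet: h+11=s, o+8=w, r+11=c, n+8=v, e+11=p, t+8=b.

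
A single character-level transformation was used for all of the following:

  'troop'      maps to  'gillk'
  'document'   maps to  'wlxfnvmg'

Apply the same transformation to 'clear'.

Each pair mirrors across the alphabet (t↔g, r↔i, o↔l): positions sum to 25. Letters are reflected about the middle of the alphabet (position → 25−position): Atbash.
Applying it to clear: c↔x, l↔o, e↔v, a↔z, r↔i.

xovzi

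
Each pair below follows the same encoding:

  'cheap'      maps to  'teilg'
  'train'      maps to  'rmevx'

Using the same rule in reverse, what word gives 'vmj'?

The output letters match the input read backwards, each shifted +4: cheap reversed is paehc. Read the word backwards and shift each letter +4.
Undoing it on vmj: shift back: v−4=r, m−4=i, j−4=f → rif; then reverse → fir.

fir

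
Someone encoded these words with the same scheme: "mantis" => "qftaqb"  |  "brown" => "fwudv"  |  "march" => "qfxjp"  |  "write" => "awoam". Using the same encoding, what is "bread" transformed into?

fwkhl

In mantis: m→q is +4, a→f is +5, n→t is +6, t→a is +7 — the shift increases by 1 each position. Each letter shifts forward by (position + 4), i.e. 4, 5, 6, … — the shift grows by one for each successive letter.
Applying it to bread: b+4=f, r+5=w, e+6=k, a+7=h, d+8=l.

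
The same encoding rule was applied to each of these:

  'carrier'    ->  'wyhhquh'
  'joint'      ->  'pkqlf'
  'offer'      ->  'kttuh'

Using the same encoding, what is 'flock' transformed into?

tnkwo

c(2)→w(22) and a(0)→y(24) fit y≡25x+24 (mod 26); the inverse of 25 mod 26 is 25. Treating letters as 0–25, the rule is x ↦ 25x + 24 (mod 26).
For flock: f(5)→25·5+24≡19=t; l(11)→25·11+24≡13=n; o(14)→25·14+24≡10=k; c(2)→25·2+24≡22=w; k(10)→25·10+24≡14=o (all mod 26).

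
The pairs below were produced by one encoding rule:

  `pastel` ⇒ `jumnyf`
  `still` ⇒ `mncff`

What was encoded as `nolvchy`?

turbine

Compare letters: p→j is +20, a→u is +20, s→m is +20 — a constant shift. Each letter is shifted forward by 20 in the alphabet (a Caesar shift of +20).
Undoing it on nolvchy: n−20=t, o−20=u, l−20=r, v−20=b, c−20=i, h−20=n, y−20=e.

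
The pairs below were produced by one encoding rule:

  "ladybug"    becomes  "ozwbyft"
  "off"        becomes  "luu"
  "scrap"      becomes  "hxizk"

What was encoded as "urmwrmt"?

finding

Each pair mirrors across the alphabet (l↔o, a↔z, d↔w): positions sum to 25. This is the alphabet-reversal cipher (Atbash): a becomes z, b becomes y, etc.
Decoding urmwrmt: u↔f, r↔i, m↔n, w↔d, r↔i, m↔n, t↔g.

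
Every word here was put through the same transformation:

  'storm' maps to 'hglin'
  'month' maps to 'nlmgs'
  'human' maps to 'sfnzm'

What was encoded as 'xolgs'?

cloth

Each pair mirrors across the alphabet (s↔h, t↔g, o↔l): positions sum to 25. This is the alphabet-reversal cipher (Atbash): a becomes z, b becomes y, etc.
Undoing it on xolgs: x↔c, o↔l, l↔o, g↔t, s↔h.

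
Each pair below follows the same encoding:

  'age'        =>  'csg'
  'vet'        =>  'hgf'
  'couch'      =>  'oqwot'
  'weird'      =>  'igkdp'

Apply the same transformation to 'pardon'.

The rule splits by letter class: vowels +2, consonants +12.
On pardon: p(cons)+12=b, a(vowel)+2=c, r(cons)+12=d, d(cons)+12=p, o(vowel)+2=q, n(cons)+12=z.

bcdpqz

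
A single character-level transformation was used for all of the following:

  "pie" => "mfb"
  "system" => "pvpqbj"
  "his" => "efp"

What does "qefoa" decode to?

third

Every letter moves 23 places later in the alphabet, wrapping around z→a.
Decoding qefoa: q−23=t, e−23=h, f−23=i, o−23=r, a−23=d.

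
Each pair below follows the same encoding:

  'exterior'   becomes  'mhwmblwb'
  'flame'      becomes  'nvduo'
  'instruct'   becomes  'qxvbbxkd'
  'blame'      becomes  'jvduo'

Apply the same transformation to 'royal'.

zybiv

Shifts by position in exterior: pos 0: e→m (+8), pos 1: x→h (+10), pos 2: t→w (+3), pos 3: e→m (+8), pos 4: r→b (+10), pos 5: i→l (+3) — repeating every 3. A repeating key of period 3 is used — shifts +8, +10, +3 over and over.
For royal: r+8=z, o+10=y, y+3=b, a+8=i, l+10=v.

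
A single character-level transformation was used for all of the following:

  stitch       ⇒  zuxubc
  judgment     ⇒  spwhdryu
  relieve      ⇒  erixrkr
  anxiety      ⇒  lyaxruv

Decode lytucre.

another

s(18)→z(25) and t(19)→u(20) fit y≡21x+11 (mod 26); the inverse of 21 mod 26 is 5. This is an affine cipher: with a=0,…,z=25, each position x becomes (21x+11) mod 26.
Reversing it on lytucre: l(11)→5·(11−11)≡0=a; y(24)→5·(24−11)≡13=n; t(19)→5·(19−11)≡14=o; u(20)→5·(20−11)≡19=t; c(2)→5·(2−11)≡7=h; r(17)→5·(17−11)≡4=e; e(4)→5·(4−11)≡17=r (all mod 26).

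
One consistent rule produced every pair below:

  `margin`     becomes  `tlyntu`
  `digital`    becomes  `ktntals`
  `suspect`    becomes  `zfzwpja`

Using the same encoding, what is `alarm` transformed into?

The shift depends on letter class: consonant m→t is +7, but vowel a→l is +11. Two shifts are in play — +11 for a/e/i/o/u, +7 for every other letter.
For alarm: a(vowel)+11=l, l(cons)+7=s, a(vowel)+11=l, r(cons)+7=y, m(cons)+7=t.

lslyt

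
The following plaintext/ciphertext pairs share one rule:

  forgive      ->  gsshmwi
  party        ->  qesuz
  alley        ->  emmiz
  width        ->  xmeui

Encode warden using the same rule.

xeseio

The shift depends on letter class: consonant f→g is +1, but vowel o→s is +4. The rule splits by letter class: vowels +4, consonants +1.
On warden: w(cons)+1=x, a(vowel)+4=e, r(cons)+1=s, d(cons)+1=e, e(vowel)+4=i, n(cons)+1=o.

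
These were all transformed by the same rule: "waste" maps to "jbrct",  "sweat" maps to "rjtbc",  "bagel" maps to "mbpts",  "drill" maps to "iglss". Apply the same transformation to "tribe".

cglmt

w(22)→j(9) and a(0)→b(1) fit y≡11x+1 (mod 26); the inverse of 11 mod 26 is 19. This is an affine cipher: with a=0,…,z=25, each position x becomes (11x+1) mod 26.
On tribe: t(19)→11·19+1≡2=c; r(17)→11·17+1≡6=g; i(8)→11·8+1≡11=l; b(1)→11·1+1≡12=m; e(4)→11·4+1≡19=t (all mod 26).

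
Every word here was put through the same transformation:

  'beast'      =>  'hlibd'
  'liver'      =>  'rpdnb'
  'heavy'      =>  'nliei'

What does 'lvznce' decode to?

In beast: b→h is +6, e→l is +7, a→i is +8, s→b is +9 — the shift increases by 1 each position. Each letter shifts forward by (position + 6), i.e. 6, 7, 8, … — the shift grows by one for each successive letter.
Reversing it on lvznce: l−6=f, v−7=o, z−8=r, n−9=e, c−10=s, e−11=t.

forest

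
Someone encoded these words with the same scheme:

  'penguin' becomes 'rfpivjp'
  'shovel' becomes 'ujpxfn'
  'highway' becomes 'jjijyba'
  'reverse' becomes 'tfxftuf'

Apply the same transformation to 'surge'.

uvtif

The rule splits by letter class: vowels +1, consonants +2.
For surge: s(cons)+2=u, u(vowel)+1=v, r(cons)+2=t, g(cons)+2=i, e(vowel)+1=f.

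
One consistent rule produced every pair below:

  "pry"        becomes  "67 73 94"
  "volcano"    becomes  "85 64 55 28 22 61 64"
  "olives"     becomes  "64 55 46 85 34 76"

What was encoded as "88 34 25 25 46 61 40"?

p(#16)→67 and r(#18)→73: differences scale by 3, so n = 3·pos + 19. With a=1..z=26, the number is 3·pos + 19.
Undoing it on 88 34 25 25 46 61 40: 88→(88−19)÷3=23=w, 34→(34−19)÷3=5=e, 25→(25−19)÷3=2=b, 25→(25−19)÷3=2=b, 46→(46−19)÷3=9=i, 61→(61−19)÷3=14=n, 40→(40−19)÷3=7=g.

webbing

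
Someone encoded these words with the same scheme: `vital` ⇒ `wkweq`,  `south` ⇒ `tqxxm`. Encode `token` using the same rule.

In vital: v→w is +1, i→k is +2, t→w is +3, a→e is +4 — the shift increases by 1 each position. Each letter shifts forward by (position + 1), i.e. 1, 2, 3, … — the shift grows by one for each successive letter.
For token: t+1=u, o+2=q, k+3=n, e+4=i, n+5=s.

uqnis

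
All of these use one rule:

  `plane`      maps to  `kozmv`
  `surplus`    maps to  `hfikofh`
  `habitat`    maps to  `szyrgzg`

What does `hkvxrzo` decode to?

special

Each pair mirrors across the alphabet (p↔k, l↔o, a↔z): positions sum to 25. Each letter is replaced by its mirror in the alphabet: a↔z, b↔y, c↔x, and so on (the Atbash cipher).
Decoding hkvxrzo: h↔s, k↔p, v↔e, x↔c, r↔i, z↔a, o↔l.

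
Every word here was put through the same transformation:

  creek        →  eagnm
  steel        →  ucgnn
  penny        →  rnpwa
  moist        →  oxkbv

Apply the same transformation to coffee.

Shifts by position in creek: pos 0: c→e (+2), pos 1: r→a (+9), pos 2: e→g (+2), pos 3: e→n (+9) — repeating every 2. It's a Vigenère-style cipher with numeric key [2,9]: position i shifts by key[i mod 2].
Applying it to coffee: c+2=e, o+9=x, f+2=h, f+9=o, e+2=g, e+9=n.

exhogn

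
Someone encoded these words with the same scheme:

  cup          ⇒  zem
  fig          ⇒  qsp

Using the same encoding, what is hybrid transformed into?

nsblir

Two steps: reverse the string, then apply a Caesar shift of +10.
On hybrid: reverse → dirbyh; then shift: d+10=n, i+10=s, r+10=b, b+10=l, y+10=i, h+10=r.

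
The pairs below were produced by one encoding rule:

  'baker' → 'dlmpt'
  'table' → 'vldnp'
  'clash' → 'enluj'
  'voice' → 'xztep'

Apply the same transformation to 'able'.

ldnp

The shift depends on letter class: consonant b→d is +2, but vowel a→l is +11. Two shifts are in play — +11 for a/e/i/o/u, +2 for every other letter.
On able: a(vowel)+11=l, b(cons)+2=d, l(cons)+2=n, e(vowel)+11=p.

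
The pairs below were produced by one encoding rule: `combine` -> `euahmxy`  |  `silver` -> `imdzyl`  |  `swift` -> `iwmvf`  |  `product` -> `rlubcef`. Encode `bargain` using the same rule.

c(2)→e(4) and o(14)→u(20) fit y≡23x+10 (mod 26); the inverse of 23 mod 26 is 17. Treating letters as 0–25, the rule is x ↦ 23x + 10 (mod 26).
For bargain: b(1)→23·1+10≡7=h; a(0)→23·0+10≡10=k; r(17)→23·17+10≡11=l; g(6)→23·6+10≡18=s; a(0)→23·0+10≡10=k; i(8)→23·8+10≡12=m; n(13)→23·13+10≡23=x (all mod 26).

hklskmx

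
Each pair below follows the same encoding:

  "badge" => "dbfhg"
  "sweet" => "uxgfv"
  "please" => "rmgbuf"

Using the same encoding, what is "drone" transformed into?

Shifts by position in badge: pos 0: b→d (+2), pos 1: a→b (+1), pos 2: d→f (+2), pos 3: g→h (+1) — repeating every 2. It's a Vigenère-style cipher with numeric key [2,1]: position i shifts by key[i mod 2].
For drone: d+2=f, r+1=s, o+2=q, n+1=o, e+2=g.

fsqog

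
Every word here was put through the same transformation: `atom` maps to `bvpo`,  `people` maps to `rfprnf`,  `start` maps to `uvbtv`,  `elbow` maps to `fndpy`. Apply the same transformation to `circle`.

The shift depends on letter class: consonant t→v is +2, but vowel a→b is +1. Vowels shift forward by 1 and consonants shift forward by 2.
On circle: c(cons)+2=e, i(vowel)+1=j, r(cons)+2=t, c(cons)+2=e, l(cons)+2=n, e(vowel)+1=f.

ejtenf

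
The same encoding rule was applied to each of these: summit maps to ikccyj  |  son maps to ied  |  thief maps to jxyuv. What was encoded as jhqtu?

Compare letters: s→i is +16, u→k is +16, m→c is +16 — a constant shift. It's a constant shift of +16 (ROT16).
Undoing it on jhqtu: j−16=t, h−16=r, q−16=a, t−16=d, u−16=e.

trade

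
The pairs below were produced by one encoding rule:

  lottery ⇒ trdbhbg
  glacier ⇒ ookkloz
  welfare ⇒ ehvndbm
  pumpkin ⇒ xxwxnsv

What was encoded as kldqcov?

Shifts by position in lottery: pos 0: l→t (+8), pos 1: o→r (+3), pos 2: t→d (+10), pos 3: t→b (+8), pos 4: e→h (+3), pos 5: r→b (+10) — repeating every 3. A repeating key of period 3 is used — shifts +8, +3, +10 over and over.
Undoing it on kldqcov: k−8=c, l−3=i, d−10=t, q−8=i, c−3=z, o−10=e, v−8=n.

citizen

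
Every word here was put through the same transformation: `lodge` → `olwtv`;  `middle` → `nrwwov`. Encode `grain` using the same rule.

Each pair mirrors across the alphabet (l↔o, o↔l, d↔w): positions sum to 25. Each letter is replaced by its mirror in the alphabet: a↔z, b↔y, c↔x, and so on (the Atbash cipher).
For grain: g↔t, r↔i, a↔z, i↔r, n↔m.

tizrm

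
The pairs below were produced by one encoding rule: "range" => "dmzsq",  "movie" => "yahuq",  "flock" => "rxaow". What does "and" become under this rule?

Compare letters: r→d is +12, a→m is +12, n→z is +12 — a constant shift. Every letter moves 12 places later in the alphabet, wrapping around z→a.
On and: a+12=m, n+12=z, d+12=p.

mzp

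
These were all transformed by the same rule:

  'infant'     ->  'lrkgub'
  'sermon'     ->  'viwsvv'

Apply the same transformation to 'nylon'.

In infant: i→l is +3, n→r is +4, f→k is +5, a→g is +6 — the shift increases by 1 each position. The shift increases by 1 at each position, starting from +3: 3, 4, 5, ….
For nylon: n+3=q, y+4=c, l+5=q, o+6=u, n+7=u.

qcquu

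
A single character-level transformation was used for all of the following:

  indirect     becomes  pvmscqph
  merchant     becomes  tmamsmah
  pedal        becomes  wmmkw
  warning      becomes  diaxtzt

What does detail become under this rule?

In indirect: i→p is +7, n→v is +8, d→m is +9, i→s is +10 — the shift increases by 1 each position. Letter i (0-indexed) is shifted by i+7, so successive shifts are 7, 8, 9, ….
Applying it to detail: d+7=k, e+8=m, t+9=c, a+10=k, i+11=t, l+12=x.

kmcktx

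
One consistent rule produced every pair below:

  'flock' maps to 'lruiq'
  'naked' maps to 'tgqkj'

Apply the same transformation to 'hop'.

Every letter moves 6 places later in the alphabet, wrapping around z→a.
On hop: h+6=n, o+6=u, p+6=v.

nuv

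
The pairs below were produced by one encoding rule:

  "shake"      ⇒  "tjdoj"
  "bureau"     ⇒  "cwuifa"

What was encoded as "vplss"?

In shake: s→t is +1, h→j is +2, a→d is +3, k→o is +4 — the shift increases by 1 each position. The shift increases by 1 at each position, starting from +1: 1, 2, 3, ….
Decoding vplss: v−1=u, p−2=n, l−3=i, s−4=o, s−5=n.

union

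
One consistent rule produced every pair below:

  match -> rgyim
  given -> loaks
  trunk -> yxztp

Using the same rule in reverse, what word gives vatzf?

quota

Shifts by position in match: pos 0: m→r (+5), pos 1: a→g (+6), pos 2: t→y (+5), pos 3: c→i (+6) — repeating every 2. It's a Vigenère-style cipher with numeric key [5,6]: position i shifts by key[i mod 2].
Undoing it on vatzf: v−5=q, a−6=u, t−5=o, z−6=t, f−5=a.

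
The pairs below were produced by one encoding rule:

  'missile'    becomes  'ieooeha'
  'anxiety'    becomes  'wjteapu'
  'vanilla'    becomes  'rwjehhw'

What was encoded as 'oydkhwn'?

Each letter is shifted forward by 22 in the alphabet (a Caesar shift of +22).
Undoing it on oydkhwn: o−22=s, y−22=c, d−22=h, k−22=o, h−22=l, w−22=a, n−22=r.

scholar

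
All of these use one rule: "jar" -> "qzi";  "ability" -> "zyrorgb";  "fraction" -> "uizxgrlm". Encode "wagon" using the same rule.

Each pair mirrors across the alphabet (j↔q, a↔z, r↔i): positions sum to 25. This is the alphabet-reversal cipher (Atbash): a becomes z, b becomes y, etc.
On wagon: w↔d, a↔z, g↔t, o↔l, n↔m.

dztlm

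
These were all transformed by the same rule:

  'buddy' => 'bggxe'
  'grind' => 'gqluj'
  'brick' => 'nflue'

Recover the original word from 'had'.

The output letters match the input read backwards, each shifted +3: buddy reversed is yddub. Two steps: reverse the string, then apply a Caesar shift of +3.
Reversing it on had: shift back: h−3=e, a−3=x, d−3=a → exa; then reverse → axe.

axe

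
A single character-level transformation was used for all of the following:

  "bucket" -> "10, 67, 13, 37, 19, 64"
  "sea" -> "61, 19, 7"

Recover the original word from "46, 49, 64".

b(#2)→10 and u(#21)→67: differences scale by 3, so n = 3·pos + 4. The formula is n = 3×(alphabet index, a=1) + 4.
Undoing it on 46, 49, 64: 46→(46−4)÷3=14=n, 49→(49−4)÷3=15=o, 64→(64−4)÷3=20=t.

not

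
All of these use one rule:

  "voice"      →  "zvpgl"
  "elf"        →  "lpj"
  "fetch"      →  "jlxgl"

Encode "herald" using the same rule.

llvhph

Two shifts are in play — +7 for a/e/i/o/u, +4 for every other letter.
Applying it to herald: h(cons)+4=l, e(vowel)+7=l, r(cons)+4=v, a(vowel)+7=h, l(cons)+4=p, d(cons)+4=h.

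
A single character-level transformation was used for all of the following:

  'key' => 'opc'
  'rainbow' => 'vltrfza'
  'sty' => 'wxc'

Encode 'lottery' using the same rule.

The shift depends on letter class: consonant k→o is +4, but vowel e→p is +11. Vowels shift forward by 11 and consonants shift forward by 4.
Applying it to lottery: l(cons)+4=p, o(vowel)+11=z, t(cons)+4=x, t(cons)+4=x, e(vowel)+11=p, r(cons)+4=v, y(cons)+4=c.

pzxxpvc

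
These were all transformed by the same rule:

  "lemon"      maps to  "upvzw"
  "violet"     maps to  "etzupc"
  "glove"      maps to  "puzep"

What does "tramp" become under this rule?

calvy

The shift depends on letter class: consonant l→u is +9, but vowel e→p is +11. Vowels shift forward by 11 and consonants shift forward by 9.
For tramp: t(cons)+9=c, r(cons)+9=a, a(vowel)+11=l, m(cons)+9=v, p(cons)+9=y.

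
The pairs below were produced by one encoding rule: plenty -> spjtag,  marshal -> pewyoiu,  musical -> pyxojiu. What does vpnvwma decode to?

In plenty: p→s is +3, l→p is +4, e→j is +5, n→t is +6 — the shift increases by 1 each position. The shift increases by 1 at each position, starting from +3: 3, 4, 5, ….
Undoing it on vpnvwma: v−3=s, p−4=l, n−5=i, v−6=p, w−7=p, m−8=e, a−9=r.

slipper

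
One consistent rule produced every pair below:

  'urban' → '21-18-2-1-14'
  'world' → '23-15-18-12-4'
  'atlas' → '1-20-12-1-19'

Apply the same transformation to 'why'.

23-8-25

u is letter #21 and maps to 21: an offset of 0. Each letter is replaced by its alphabet position (a=1, b=2, …, z=26).
On why: w=23→23, h=8→8, y=25→25.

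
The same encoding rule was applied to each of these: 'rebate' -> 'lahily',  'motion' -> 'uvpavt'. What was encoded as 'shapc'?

vital

The word is reversed, then every letter is shifted forward by 7.
Decoding shapc: shift back: s−7=l, h−7=a, a−7=t, p−7=i, c−7=v → lativ; then reverse → vital.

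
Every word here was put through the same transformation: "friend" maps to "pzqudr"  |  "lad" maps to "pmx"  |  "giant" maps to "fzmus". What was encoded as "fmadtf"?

The word is reversed, then every letter is shifted forward by 12.
Decoding fmadtf: shift back: f−12=t, m−12=a, a−12=o, d−12=r, t−12=h, f−12=t → taorht; then reverse → throat.

throat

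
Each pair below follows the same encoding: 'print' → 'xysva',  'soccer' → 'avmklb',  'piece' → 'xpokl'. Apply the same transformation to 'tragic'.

A repeating key of period 3 is used — shifts +8, +7, +10 over and over.
On tragic: t+8=b, r+7=y, a+10=k, g+8=o, i+7=p, c+10=m.

bykopm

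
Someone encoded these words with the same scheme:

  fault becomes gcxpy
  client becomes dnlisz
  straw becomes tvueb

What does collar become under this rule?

dqopfx

Letter i (0-indexed) is shifted by i+1, so successive shifts are 1, 2, 3, ….
Applying it to collar: c+1=d, o+2=q, l+3=o, l+4=p, a+5=f, r+6=x.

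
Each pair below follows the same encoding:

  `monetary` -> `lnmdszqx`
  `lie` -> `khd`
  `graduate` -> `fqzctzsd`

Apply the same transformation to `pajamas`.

This is a Caesar cipher with shift 25.
For pajamas: p+25=o, a+25=z, j+25=i, a+25=z, m+25=l, a+25=z, s+25=r.

ozizlzr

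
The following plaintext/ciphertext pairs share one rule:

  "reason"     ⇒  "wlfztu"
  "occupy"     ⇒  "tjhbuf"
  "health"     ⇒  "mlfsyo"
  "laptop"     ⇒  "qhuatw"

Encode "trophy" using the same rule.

yytwmf

It's a Vigenère-style cipher with numeric key [5,7]: position i shifts by key[i mod 2].
For trophy: t+5=y, r+7=y, o+5=t, p+7=w, h+5=m, y+7=f.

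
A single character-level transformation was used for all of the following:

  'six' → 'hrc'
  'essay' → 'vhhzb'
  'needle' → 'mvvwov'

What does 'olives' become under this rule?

lorevh

Each letter is replaced by its mirror in the alphabet: a↔z, b↔y, c↔x, and so on (the Atbash cipher).
On olives: o↔l, l↔o, i↔r, v↔e, e↔v, s↔h.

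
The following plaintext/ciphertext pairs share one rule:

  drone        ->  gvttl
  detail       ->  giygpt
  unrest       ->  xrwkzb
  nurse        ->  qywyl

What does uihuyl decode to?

record

In drone: d→g is +3, r→v is +4, o→t is +5, n→t is +6 — the shift increases by 1 each position. The shift increases by 1 at each position, starting from +3: 3, 4, 5, ….
Reversing it on uihuyl: u−3=r, i−4=e, h−5=c, u−6=o, y−7=r, l−8=d.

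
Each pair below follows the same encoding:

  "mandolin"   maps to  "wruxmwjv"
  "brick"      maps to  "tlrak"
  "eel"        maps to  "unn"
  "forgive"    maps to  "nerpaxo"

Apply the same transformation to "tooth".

qcxxc

The output letters match the input read backwards, each shifted +9: mandolin reversed is nilodnam. Read the word backwards and shift each letter +9.
On tooth: reverse → htoot; then shift: h+9=q, t+9=c, o+9=x, o+9=x, t+9=c.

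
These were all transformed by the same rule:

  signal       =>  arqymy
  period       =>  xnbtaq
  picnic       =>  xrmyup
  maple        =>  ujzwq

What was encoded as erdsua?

In signal: s→a is +8, i→r is +9, g→q is +10, n→y is +11 — the shift increases by 1 each position. Each letter shifts forward by (position + 8), i.e. 8, 9, 10, … — the shift grows by one for each successive letter.
Decoding erdsua: e−8=w, r−9=i, d−10=t, s−11=h, u−12=i, a−13=n.

within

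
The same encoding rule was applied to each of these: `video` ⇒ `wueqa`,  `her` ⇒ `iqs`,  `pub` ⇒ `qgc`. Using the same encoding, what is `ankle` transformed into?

The shift depends on letter class: consonant v→w is +1, but vowel i→u is +12. Two shifts are in play — +12 for a/e/i/o/u, +1 for every other letter.
Applying it to ankle: a(vowel)+12=m, n(cons)+1=o, k(cons)+1=l, l(cons)+1=m, e(vowel)+12=q.

molmq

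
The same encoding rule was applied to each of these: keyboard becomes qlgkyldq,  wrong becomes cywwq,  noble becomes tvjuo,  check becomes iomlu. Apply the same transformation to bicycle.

hpkhmwq

In keyboard: k→q is +6, e→l is +7, y→g is +8, b→k is +9 — the shift increases by 1 each position. The shift increases by 1 at each position, starting from +6: 6, 7, 8, ….
For bicycle: b+6=h, i+7=p, c+8=k, y+9=h, c+10=m, l+11=w, e+12=q.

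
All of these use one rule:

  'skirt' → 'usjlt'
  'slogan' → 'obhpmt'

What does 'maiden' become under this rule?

ofejbn

The output letters match the input read backwards, each shifted +1: skirt reversed is triks. Read the word backwards and shift each letter +1.
For maiden: reverse → nediam; then shift: n+1=o, e+1=f, d+1=e, i+1=j, a+1=b, m+1=n.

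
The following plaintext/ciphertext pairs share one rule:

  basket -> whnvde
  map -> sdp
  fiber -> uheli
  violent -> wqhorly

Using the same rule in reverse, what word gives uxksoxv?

The output letters match the input read backwards, each shifted +3: basket reversed is teksab. Two steps: reverse the string, then apply a Caesar shift of +3.
Undoing it on uxksoxv: shift back: u−3=r, x−3=u, k−3=h, s−3=p, o−3=l, x−3=u, v−3=s → ruhplus; then reverse → sulphur.

sulphur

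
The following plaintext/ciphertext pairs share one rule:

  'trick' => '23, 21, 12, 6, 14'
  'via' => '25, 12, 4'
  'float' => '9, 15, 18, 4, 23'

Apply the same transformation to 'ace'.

t is letter #20 and maps to 23: an offset of 3. The number is (letter's place in the alphabet, a=1) + 3.
On ace: a=1→4, c=3→6, e=5→8.

4, 6, 8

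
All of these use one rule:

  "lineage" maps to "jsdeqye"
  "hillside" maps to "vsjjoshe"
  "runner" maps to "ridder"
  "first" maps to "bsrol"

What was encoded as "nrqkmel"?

bracket

l(11)→j(9) and i(8)→s(18) fit y≡23x+16 (mod 26); the inverse of 23 mod 26 is 17. This is an affine cipher: with a=0,…,z=25, each position x becomes (23x+16) mod 26.
Undoing it on nrqkmel: n(13)→17·(13−16)≡1=b; r(17)→17·(17−16)≡17=r; q(16)→17·(16−16)≡0=a; k(10)→17·(10−16)≡2=c; m(12)→17·(12−16)≡10=k; e(4)→17·(4−16)≡4=e; l(11)→17·(11−16)≡19=t (all mod 26).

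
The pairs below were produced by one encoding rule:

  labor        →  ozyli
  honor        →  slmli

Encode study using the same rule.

hgfwb

Each pair mirrors across the alphabet (l↔o, a↔z, b↔y): positions sum to 25. Letters are reflected about the middle of the alphabet (position → 25−position): Atbash.
On study: s↔h, t↔g, u↔f, d↔w, y↔b.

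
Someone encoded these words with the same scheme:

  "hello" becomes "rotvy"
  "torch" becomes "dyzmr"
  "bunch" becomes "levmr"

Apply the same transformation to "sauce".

Shifts by position in hello: pos 0: h→r (+10), pos 1: e→o (+10), pos 2: l→t (+8), pos 3: l→v (+10), pos 4: o→y (+10) — repeating every 3. It's a Vigenère-style cipher with numeric key [10,10,8]: position i shifts by key[i mod 3].
For sauce: s+10=c, a+10=k, u+8=c, c+10=m, e+10=o.

ckcmo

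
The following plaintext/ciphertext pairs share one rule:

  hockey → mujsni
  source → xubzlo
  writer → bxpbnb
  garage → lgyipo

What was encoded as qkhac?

least

In hockey: h→m is +5, o→u is +6, c→j is +7, k→s is +8 — the shift increases by 1 each position. Letter i (0-indexed) is shifted by i+5, so successive shifts are 5, 6, 7, ….
Decoding qkhac: q−5=l, k−6=e, h−7=a, a−8=s, c−9=t.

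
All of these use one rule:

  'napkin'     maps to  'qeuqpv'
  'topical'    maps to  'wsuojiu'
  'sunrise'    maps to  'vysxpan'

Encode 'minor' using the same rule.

In napkin: n→q is +3, a→e is +4, p→u is +5, k→q is +6 — the shift increases by 1 each position. The shift increases by 1 at each position, starting from +3: 3, 4, 5, ….
On minor: m+3=p, i+4=m, n+5=s, o+6=u, r+7=y.

pmsuy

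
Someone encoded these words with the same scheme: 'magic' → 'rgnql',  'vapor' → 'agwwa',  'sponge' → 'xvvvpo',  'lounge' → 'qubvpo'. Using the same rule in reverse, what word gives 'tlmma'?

In magic: m→r is +5, a→g is +6, g→n is +7, i→q is +8 — the shift increases by 1 each position. Each letter shifts forward by (position + 5), i.e. 5, 6, 7, … — the shift grows by one for each successive letter.
Decoding tlmma: t−5=o, l−6=f, m−7=f, m−8=e, a−9=r.

offer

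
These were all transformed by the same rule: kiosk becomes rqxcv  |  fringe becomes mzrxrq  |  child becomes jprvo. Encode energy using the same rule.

In kiosk: k→r is +7, i→q is +8, o→x is +9, s→c is +10 — the shift increases by 1 each position. Letter i (0-indexed) is shifted by i+7, so successive shifts are 7, 8, 9, ….
On energy: e+7=l, n+8=v, e+9=n, r+10=b, g+11=r, y+12=k.

lvnbrk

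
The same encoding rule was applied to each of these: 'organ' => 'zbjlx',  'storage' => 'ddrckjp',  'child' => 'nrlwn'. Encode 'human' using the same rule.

seplx

Shifts by position in organ: pos 0: o→z (+11), pos 1: r→b (+10), pos 2: g→j (+3), pos 3: a→l (+11), pos 4: n→x (+10) — repeating every 3. A repeating key of period 3 is used — shifts +11, +10, +3 over and over.
For human: h+11=s, u+10=e, m+3=p, a+11=l, n+10=x.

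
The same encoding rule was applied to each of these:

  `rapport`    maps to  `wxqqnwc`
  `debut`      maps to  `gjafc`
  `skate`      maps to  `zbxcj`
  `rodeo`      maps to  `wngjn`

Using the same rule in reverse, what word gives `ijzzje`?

r(17)→w(22) and a(0)→x(23) fit y≡3x+23 (mod 26); the inverse of 3 mod 26 is 9. Each letter's alphabet position (a=0..z=25) is mapped through 3·x+23 mod 26 — an affine cipher.
Reversing it on ijzzje: i(8)→9·(8−23)≡21=v; j(9)→9·(9−23)≡4=e; z(25)→9·(25−23)≡18=s; z(25)→9·(25−23)≡18=s; j(9)→9·(9−23)≡4=e; e(4)→9·(4−23)≡11=l (all mod 26).

vessel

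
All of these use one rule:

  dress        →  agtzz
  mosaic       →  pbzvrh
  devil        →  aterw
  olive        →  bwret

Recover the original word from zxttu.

sweep

Treating letters as 0–25, the rule is x ↦ 19x + 21 (mod 26).
Undoing it on zxttu: z(25)→11·(25−21)≡18=s; x(23)→11·(23−21)≡22=w; t(19)→11·(19−21)≡4=e; t(19)→11·(19−21)≡4=e; u(20)→11·(20−21)≡15=p (all mod 26).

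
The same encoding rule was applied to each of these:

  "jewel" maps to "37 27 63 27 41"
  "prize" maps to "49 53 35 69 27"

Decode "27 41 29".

elf

The formula is n = 2×(alphabet index, a=1) + 17.
Decoding 27 41 29: 27→(27−17)÷2=5=e, 41→(41−17)÷2=12=l, 29→(29−17)÷2=6=f.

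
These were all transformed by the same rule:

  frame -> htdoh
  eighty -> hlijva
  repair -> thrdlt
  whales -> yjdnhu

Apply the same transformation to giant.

The shift depends on letter class: consonant f→h is +2, but vowel a→d is +3. Two shifts are in play — +3 for a/e/i/o/u, +2 for every other letter.
Applying it to giant: g(cons)+2=i, i(vowel)+3=l, a(vowel)+3=d, n(cons)+2=p, t(cons)+2=v.

ildpv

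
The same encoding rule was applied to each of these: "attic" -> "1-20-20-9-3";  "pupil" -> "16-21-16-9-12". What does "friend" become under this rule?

a is letter #1 and maps to 1: an offset of 0. Letters become their 1-indexed alphabet positions: a=1 … z=26.
On friend: f=6→6, r=18→18, i=9→9, e=5→5, n=14→14, d=4→4.

6-18-9-5-14-4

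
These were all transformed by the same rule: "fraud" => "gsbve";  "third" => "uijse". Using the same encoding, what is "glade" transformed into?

Compare letters: f→g is +1, r→s is +1, a→b is +1 — a constant shift. Every letter moves 1 place later in the alphabet, wrapping around z→a.
For glade: g+1=h, l+1=m, a+1=b, d+1=e, e+1=f.

hmbef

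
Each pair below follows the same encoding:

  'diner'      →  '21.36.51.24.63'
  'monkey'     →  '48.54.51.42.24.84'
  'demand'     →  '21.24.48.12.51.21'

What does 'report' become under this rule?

Each letter becomes 3×(its alphabet position, a=1..z=26) + 9.
On report: r=18→63, e=5→24, p=16→57, o=15→54, r=18→63, t=20→69.

63.24.57.54.63.69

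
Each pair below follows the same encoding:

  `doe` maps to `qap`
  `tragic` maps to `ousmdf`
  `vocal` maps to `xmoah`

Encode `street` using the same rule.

The output letters match the input read backwards, each shifted +12: doe reversed is eod. Read the word backwards and shift each letter +12.
On street: reverse → teerts; then shift: t+12=f, e+12=q, e+12=q, r+12=d, t+12=f, s+12=e.

fqqdfe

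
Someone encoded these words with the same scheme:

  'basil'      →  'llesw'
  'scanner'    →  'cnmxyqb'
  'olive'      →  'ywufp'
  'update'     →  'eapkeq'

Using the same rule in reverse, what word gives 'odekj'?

It's a Vigenère-style cipher with numeric key [10,11,12]: position i shifts by key[i mod 3].
Undoing it on odekj: o−10=e, d−11=s, e−12=s, k−10=a, j−11=y.

essay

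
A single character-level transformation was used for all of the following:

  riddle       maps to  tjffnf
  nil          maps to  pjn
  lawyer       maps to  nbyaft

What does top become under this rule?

vpr

The shift depends on letter class: consonant r→t is +2, but vowel i→j is +1. Two shifts are in play — +1 for a/e/i/o/u, +2 for every other letter.
For top: t(cons)+2=v, o(vowel)+1=p, p(cons)+2=r.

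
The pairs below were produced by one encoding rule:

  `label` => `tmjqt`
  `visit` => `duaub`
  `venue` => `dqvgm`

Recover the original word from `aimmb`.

sweat

Shifts by position in label: pos 0: l→t (+8), pos 1: a→m (+12), pos 2: b→j (+8), pos 3: e→q (+12) — repeating every 2. A repeating key of period 2 is used — shifts +8, +12 over and over.
Undoing it on aimmb: a−8=s, i−12=w, m−8=e, m−12=a, b−8=t.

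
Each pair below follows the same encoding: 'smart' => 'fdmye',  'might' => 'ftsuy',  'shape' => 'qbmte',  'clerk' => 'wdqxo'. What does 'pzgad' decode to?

round

The output letters match the input read backwards, each shifted +12: smart reversed is trams. Read the word backwards and shift each letter +12.
Undoing it on pzgad: shift back: p−12=d, z−12=n, g−12=u, a−12=o, d−12=r → dnuor; then reverse → round.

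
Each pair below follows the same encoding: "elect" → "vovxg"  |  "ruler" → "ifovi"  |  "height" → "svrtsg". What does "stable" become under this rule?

This is the alphabet-reversal cipher (Atbash): a becomes z, b becomes y, etc.
On stable: s↔h, t↔g, a↔z, b↔y, l↔o, e↔v.

hgzyov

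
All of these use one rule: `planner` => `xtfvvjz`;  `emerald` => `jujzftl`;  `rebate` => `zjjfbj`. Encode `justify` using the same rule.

The shift depends on letter class: consonant p→x is +8, but vowel a→f is +5. Two shifts are in play — +5 for a/e/i/o/u, +8 for every other letter.
For justify: j(cons)+8=r, u(vowel)+5=z, s(cons)+8=a, t(cons)+8=b, i(vowel)+5=n, f(cons)+8=n, y(cons)+8=g.

rzabnng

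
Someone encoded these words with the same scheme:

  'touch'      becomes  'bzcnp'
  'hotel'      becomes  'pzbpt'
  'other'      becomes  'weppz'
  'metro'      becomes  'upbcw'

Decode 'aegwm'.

Shifts by position in touch: pos 0: t→b (+8), pos 1: o→z (+11), pos 2: u→c (+8), pos 3: c→n (+11) — repeating every 2. It's a Vigenère-style cipher with numeric key [8,11]: position i shifts by key[i mod 2].
Reversing it on aegwm: a−8=s, e−11=t, g−8=y, w−11=l, m−8=e.

style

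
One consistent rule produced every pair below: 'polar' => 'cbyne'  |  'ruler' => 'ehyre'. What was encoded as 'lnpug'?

Compare letters: p→c is +13, o→b is +13, l→y is +13 — a constant shift. This is a Caesar cipher with shift 13.
Reversing it on lnpug: l−13=y, n−13=a, p−13=c, u−13=h, g−13=t.

yacht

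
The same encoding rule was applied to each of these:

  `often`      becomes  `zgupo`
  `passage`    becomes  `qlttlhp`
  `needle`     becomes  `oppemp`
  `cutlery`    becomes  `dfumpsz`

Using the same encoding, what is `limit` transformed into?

The shift depends on letter class: consonant f→g is +1, but vowel o→z is +11. Vowels shift forward by 11 and consonants shift forward by 1.
Applying it to limit: l(cons)+1=m, i(vowel)+11=t, m(cons)+1=n, i(vowel)+11=t, t(cons)+1=u.

mtntu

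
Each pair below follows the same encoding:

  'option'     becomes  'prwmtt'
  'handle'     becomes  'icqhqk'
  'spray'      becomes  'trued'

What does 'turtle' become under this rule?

uwuxqk

The shift increases by 1 at each position, starting from +1: 1, 2, 3, ….
On turtle: t+1=u, u+2=w, r+3=u, t+4=x, l+5=q, e+6=k.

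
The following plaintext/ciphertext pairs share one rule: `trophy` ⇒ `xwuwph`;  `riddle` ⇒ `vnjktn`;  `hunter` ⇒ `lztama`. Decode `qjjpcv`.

medium

In trophy: t→x is +4, r→w is +5, o→u is +6, p→w is +7 — the shift increases by 1 each position. The shift increases by 1 at each position, starting from +4: 4, 5, 6, ….
Undoing it on qjjpcv: q−4=m, j−5=e, j−6=d, p−7=i, c−8=u, v−9=m.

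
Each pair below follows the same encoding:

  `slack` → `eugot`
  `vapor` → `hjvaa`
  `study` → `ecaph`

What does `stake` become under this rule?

ecgwn

It's a Vigenère-style cipher with numeric key [12,9,6]: position i shifts by key[i mod 3].
On stake: s+12=e, t+9=c, a+6=g, k+12=w, e+9=n.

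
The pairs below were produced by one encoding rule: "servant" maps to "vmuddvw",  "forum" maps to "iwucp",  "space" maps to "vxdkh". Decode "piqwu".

manor

The shifts repeat in a cycle of length 2: positions 0,1,… shift by +3, +8, then the pattern repeats.
Decoding piqwu: p−3=m, i−8=a, q−3=n, w−8=o, u−3=r.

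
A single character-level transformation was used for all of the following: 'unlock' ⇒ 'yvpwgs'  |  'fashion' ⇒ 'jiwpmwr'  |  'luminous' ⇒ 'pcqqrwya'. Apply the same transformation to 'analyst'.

Shifts by position in unlock: pos 0: u→y (+4), pos 1: n→v (+8), pos 2: l→p (+4), pos 3: o→w (+8) — repeating every 2. A repeating key of period 2 is used — shifts +4, +8 over and over.
For analyst: a+4=e, n+8=v, a+4=e, l+8=t, y+4=c, s+8=a, t+4=x.

evetcax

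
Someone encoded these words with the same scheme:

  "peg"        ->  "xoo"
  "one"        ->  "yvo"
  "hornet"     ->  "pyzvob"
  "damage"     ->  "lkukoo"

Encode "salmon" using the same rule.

aktuyv

The shift depends on letter class: consonant p→x is +8, but vowel e→o is +10. The rule splits by letter class: vowels +10, consonants +8.
For salmon: s(cons)+8=a, a(vowel)+10=k, l(cons)+8=t, m(cons)+8=u, o(vowel)+10=y, n(cons)+8=v.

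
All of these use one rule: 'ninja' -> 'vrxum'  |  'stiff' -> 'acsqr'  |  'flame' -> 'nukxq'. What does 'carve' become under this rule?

In ninja: n→v is +8, i→r is +9, n→x is +10, j→u is +11 — the shift increases by 1 each position. Letter i (0-indexed) is shifted by i+8, so successive shifts are 8, 9, 10, ….
For carve: c+8=k, a+9=j, r+10=b, v+11=g, e+12=q.

kjbgq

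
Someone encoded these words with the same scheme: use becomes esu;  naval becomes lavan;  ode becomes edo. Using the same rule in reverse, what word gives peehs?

sheep

It's just the letters in reverse order.
Decoding peehs: then reverse → sheep.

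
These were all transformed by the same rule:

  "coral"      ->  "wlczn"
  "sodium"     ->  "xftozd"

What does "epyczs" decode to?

hornet

The output letters match the input read backwards, each shifted +11: coral reversed is laroc. Two steps: reverse the string, then apply a Caesar shift of +11.
Undoing it on epyczs: shift back: e−11=t, p−11=e, y−11=n, c−11=r, z−11=o, s−11=h → tenroh; then reverse → hornet.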